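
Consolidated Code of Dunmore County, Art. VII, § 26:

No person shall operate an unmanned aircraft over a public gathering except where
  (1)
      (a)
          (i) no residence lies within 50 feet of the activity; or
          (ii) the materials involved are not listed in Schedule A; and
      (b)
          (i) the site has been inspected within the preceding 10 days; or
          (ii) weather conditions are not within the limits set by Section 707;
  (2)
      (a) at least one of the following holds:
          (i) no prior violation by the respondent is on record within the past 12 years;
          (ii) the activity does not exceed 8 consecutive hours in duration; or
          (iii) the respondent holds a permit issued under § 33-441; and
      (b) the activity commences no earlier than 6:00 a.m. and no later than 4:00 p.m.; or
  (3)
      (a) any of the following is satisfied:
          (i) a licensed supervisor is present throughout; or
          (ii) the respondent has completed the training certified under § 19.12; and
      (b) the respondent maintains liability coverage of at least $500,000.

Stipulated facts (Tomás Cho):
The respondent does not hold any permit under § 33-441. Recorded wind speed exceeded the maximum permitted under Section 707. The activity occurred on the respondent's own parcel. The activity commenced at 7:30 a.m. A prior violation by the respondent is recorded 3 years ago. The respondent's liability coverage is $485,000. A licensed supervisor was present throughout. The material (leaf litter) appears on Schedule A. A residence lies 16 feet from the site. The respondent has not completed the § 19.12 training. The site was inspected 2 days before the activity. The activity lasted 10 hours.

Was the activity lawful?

(i) no residence in 50 ft — not satisfied.
(ii) not (Schedule A material) — not met.
So (a) is not satisfied (F OR F).
(i) site inspected — met.
(ii) not (weather ok) — holds.
(b) = T OR T = true.
(1): F AND T → false.
(i) no prior violation — not met.
(ii) ≤ 8 hrs duration — not met.
(iii) holds permit — not met.
(a) = F OR F OR F = false.
(b) start within hours — holds.
(2): F AND T → false.
(i) supervisor present — holds.
(ii) training certified — fails.
(a): T OR F → true.
(b) coverage ≥ $500,000 — not met.
So (3) is not satisfied (T AND F).
So Overall is not satisfied (F OR F OR F).

No — unlawful.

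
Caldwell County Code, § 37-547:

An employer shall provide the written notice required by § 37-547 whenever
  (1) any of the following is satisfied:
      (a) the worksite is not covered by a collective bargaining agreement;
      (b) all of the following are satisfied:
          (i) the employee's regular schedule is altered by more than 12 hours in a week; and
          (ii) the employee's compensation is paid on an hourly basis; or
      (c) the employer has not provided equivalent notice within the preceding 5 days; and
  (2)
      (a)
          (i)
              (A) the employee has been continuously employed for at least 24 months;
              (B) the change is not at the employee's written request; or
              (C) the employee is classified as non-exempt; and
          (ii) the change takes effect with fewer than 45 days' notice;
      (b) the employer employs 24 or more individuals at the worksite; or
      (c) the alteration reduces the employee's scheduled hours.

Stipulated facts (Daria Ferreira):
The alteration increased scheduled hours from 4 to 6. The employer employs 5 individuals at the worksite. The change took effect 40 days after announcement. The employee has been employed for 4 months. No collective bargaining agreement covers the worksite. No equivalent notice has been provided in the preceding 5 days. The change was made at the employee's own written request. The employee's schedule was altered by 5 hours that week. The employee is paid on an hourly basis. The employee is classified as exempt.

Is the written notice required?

No — not required.

(a) no CBA — holds.
(i) schedule shift > 12h — not met.
(ii) hourly-paid — holds.
(b): F AND T → false.
(c) no recent notice — met.
(1): T OR F OR T → true.
(A) tenure ≥ 24 mo. — not satisfied.
(B) not employee-requested — not satisfied.
(C) non-exempt — not satisfied.
So (i) is not satisfied (F OR F OR F).
(ii) < 45 days' notice — holds.
(a) = F AND T = false.
(b) ≥ 24 at site — not met.
(c) hours reduced — fails.
(2): F OR F OR F → false.
So Overall is not satisfied (T AND F).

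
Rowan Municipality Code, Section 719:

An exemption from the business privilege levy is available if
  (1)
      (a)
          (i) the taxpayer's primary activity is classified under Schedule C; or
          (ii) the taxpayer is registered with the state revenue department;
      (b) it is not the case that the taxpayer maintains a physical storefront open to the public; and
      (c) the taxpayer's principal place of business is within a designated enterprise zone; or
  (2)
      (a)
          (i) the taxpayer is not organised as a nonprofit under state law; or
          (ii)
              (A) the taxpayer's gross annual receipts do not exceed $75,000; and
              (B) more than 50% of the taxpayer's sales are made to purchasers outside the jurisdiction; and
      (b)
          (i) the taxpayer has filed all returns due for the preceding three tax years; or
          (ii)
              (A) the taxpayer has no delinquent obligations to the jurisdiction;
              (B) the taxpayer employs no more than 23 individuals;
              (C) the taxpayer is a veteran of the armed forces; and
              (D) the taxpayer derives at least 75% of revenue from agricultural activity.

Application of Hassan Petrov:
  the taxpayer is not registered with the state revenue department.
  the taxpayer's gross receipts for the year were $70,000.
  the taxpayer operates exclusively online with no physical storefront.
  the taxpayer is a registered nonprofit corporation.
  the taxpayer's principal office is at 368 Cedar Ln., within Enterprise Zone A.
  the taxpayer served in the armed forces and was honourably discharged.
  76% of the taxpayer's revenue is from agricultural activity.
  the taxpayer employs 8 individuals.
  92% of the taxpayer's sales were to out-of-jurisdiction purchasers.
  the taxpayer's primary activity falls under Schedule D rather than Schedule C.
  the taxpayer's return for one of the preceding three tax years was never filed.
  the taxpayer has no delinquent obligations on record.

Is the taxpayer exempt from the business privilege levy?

(i) Schedule C activity — not met.
(ii) state-registered — not met.
So (a) is not satisfied (F OR F).
(b) not (has storefront) — met.
(c) in enterprise zone — met.
(1): F AND T AND T → false.
(i) not (nonprofit) — fails.
(A) receipts ≤ $75,000 — satisfied.
(B) >50% out-of-jur. sales — satisfied.
(ii): T AND T → true.
(a) = F OR T = true.
(i) returns current — fails.
(A) no delinquency — met.
(B) ≤ 23 employees — satisfied.
(C) veteran — satisfied.
(D) ≥75% agricultural — holds.
So (ii) is satisfied (T AND T AND T AND T).
(b): F OR T → true.
So (2) is satisfied (T AND T).
Overall: F OR T → true.

Yes — exempt.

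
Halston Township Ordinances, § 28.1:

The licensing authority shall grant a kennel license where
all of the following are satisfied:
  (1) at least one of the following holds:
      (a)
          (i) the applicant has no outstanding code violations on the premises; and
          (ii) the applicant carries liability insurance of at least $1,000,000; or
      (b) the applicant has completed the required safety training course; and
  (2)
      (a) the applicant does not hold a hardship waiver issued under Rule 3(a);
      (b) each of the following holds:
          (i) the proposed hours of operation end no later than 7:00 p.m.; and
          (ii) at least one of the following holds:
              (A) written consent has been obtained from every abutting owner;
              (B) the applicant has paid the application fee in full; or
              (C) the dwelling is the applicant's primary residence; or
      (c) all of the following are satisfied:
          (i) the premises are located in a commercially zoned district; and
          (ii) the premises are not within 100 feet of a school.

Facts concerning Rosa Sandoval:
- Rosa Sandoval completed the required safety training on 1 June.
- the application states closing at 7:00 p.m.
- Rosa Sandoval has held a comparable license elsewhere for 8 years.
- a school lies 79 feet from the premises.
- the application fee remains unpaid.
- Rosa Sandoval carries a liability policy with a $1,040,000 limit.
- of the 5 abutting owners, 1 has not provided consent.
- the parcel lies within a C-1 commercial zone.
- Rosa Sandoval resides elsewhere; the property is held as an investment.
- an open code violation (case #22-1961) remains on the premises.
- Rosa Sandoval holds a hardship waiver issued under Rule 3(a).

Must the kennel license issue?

(i) no code violations — fails.
(ii) insurance ≥ $1,000,000 — satisfied.
(a) = F AND T = false.
(b) safety training — met.
(1): F OR T → true.
(a) not (hardship waiver) — not satisfied.
(i) closes by 7 p.m. — met.
(A) all abutters consent — not met.
(B) fee paid — not satisfied.
(C) primary residence — fails.
So (ii) is not satisfied (F OR F OR F).
(b) = T AND F = false.
(i) commercially zoned — satisfied.
(ii) ≥100 ft from school — not met.
(c) = T AND F = false.
(2): F OR F OR F → false.
Overall = T AND F = false.

No — denied.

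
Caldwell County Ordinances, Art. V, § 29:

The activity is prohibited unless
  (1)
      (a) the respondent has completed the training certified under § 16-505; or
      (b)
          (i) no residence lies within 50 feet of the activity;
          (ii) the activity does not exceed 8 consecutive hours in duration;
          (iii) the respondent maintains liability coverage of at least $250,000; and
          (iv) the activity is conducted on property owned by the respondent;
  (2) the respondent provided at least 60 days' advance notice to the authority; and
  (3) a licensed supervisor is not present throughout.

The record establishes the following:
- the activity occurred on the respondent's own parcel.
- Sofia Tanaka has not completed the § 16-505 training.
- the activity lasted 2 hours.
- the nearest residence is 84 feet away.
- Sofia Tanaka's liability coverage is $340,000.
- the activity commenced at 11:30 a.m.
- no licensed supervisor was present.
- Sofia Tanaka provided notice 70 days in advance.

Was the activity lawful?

(a) training certified — fails.
(i) no residence in 50 ft — holds.
(ii) ≤ 8 hrs duration — holds.
(iii) coverage ≥ $250,000 — met.
(iv) own property — met.
So (b) is satisfied (T AND T AND T AND T).
(1): F OR T → true.
(2) ≥60 days' notice — holds.
(3) not (supervisor present) — met.
Overall = T AND T AND T = true.

Yes — lawful.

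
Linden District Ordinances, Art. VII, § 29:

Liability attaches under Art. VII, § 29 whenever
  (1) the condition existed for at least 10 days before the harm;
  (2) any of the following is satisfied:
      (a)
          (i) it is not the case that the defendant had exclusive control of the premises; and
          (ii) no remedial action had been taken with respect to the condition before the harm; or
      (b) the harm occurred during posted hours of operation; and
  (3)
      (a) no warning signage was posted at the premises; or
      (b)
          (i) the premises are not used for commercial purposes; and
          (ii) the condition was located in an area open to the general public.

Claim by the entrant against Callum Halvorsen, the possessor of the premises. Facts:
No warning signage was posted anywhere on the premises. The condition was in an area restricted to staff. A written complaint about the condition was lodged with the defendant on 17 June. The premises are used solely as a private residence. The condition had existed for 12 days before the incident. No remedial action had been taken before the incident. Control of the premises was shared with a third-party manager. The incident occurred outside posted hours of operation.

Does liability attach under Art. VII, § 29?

Yes — liable.

(1) condition ≥10 days old — satisfied.
(i) not (exclusive control) — holds.
(ii) no remedial action — holds.
So (a) is satisfied (T AND T).
(b) during posted hours — not satisfied.
(2): T OR F → true.
(a) no signage posted — holds.
(i) not (commercial use) — satisfied.
(ii) public area — fails.
So (b) is not satisfied (T AND F).
So (3) is satisfied (T OR F).
Overall: T AND T AND T → true.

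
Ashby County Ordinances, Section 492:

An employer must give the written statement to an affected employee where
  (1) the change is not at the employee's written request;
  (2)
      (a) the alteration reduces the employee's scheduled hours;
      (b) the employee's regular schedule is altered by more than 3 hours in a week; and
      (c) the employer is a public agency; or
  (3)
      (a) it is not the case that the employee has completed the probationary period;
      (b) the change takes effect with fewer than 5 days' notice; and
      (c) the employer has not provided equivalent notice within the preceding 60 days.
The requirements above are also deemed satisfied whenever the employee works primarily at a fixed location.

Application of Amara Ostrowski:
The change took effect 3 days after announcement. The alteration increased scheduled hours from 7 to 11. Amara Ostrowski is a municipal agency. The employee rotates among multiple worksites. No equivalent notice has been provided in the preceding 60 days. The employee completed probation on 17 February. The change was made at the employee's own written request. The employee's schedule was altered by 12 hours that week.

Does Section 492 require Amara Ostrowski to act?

No — not required.

(1) not employee-requested — not met.
(a) hours reduced — not satisfied.
(b) schedule shift > 3h — satisfied.
(c) public agency — met.
(2): F AND T AND T → false.
(a) not (past probation) — fails.
(b) < 5 days' notice — holds.
(c) no recent notice — satisfied.
(3): F AND T AND T → false.
Overall = F OR F OR F = false.
Exception (fixed location) — not satisfied.
Result: main false OR exception false → false.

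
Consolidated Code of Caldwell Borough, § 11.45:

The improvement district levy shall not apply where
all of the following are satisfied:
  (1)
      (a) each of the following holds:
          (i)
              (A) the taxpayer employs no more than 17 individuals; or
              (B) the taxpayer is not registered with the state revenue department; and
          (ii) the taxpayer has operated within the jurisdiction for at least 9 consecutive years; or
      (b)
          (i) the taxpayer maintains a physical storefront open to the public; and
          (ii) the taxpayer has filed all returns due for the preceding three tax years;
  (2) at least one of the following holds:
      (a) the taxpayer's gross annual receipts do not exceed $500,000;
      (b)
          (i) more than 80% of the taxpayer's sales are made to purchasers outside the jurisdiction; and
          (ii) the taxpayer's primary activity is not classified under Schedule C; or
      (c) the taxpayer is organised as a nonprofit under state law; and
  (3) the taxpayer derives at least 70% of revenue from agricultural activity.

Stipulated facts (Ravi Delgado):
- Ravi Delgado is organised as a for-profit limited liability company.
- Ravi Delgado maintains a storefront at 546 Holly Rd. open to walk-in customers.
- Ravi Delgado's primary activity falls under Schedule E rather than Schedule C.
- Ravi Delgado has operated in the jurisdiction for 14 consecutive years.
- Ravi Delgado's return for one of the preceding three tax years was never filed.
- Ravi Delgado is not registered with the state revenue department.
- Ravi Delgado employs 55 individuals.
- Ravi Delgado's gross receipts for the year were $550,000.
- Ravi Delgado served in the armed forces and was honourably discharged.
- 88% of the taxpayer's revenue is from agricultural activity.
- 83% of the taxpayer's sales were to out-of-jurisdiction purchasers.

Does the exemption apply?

Yes — exempt.

(A) ≤ 17 employees — not satisfied.
(B) not (state-registered) — satisfied.
So (i) is satisfied (F OR T).
(ii) ≥ 9 yrs in jurisdiction — holds.
(a): T AND T → true.
(i) has storefront — met.
(ii) returns current — not satisfied.
(b) = T AND F = false.
(1) = T OR F = true.
(a) receipts ≤ $500,000 — fails.
(i) >80% out-of-jur. sales — met.
(ii) not (Schedule C activity) — holds.
(b) = T AND T = true.
(c) nonprofit — not satisfied.
(2): F OR T OR F → true.
(3) ≥70% agricultural — satisfied.
Overall = T AND T AND T = true.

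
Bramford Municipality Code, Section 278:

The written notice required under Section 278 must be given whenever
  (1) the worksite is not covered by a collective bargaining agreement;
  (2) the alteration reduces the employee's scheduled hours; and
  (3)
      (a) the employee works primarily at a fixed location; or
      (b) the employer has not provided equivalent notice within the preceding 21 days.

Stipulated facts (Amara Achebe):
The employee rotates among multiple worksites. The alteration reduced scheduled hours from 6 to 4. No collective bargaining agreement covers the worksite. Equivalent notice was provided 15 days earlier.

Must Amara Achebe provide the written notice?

No — not required.

(1) no CBA — satisfied.
(2) hours reduced — met.
(a) fixed location — not met.
(b) no recent notice — fails.
So (3) is not satisfied (F OR F).
So Overall is not satisfied (T AND T AND F).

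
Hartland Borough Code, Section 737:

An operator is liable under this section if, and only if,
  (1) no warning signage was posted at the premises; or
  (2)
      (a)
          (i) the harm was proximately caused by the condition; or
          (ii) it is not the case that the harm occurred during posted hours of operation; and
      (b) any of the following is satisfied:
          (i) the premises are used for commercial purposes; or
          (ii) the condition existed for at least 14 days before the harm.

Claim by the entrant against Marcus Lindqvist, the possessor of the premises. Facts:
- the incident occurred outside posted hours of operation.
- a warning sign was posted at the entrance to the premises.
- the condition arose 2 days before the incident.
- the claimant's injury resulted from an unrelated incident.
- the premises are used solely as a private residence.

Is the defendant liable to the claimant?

No — not liable.

(1) no signage posted — not satisfied.
(i) proximate cause — not satisfied.
(ii) not (during posted hours) — satisfied.
So (a) is satisfied (F OR T).
(i) commercial use — not met.
(ii) condition ≥14 days old — not satisfied.
So (b) is not satisfied (F OR F).
(2) = T AND F = false.
Overall = F OR F = false.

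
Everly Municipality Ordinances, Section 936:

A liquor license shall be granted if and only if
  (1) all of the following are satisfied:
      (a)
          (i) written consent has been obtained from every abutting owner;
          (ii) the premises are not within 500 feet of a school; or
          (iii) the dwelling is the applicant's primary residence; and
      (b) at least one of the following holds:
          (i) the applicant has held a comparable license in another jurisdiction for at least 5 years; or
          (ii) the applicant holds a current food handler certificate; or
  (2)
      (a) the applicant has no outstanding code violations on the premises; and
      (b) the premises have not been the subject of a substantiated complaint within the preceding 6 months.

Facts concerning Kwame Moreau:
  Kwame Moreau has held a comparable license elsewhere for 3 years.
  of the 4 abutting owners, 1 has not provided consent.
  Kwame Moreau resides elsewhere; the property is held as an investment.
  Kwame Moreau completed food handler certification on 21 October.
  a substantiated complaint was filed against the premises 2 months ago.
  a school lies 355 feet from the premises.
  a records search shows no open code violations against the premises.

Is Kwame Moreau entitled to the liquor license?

(i) all abutters consent — fails.
(ii) ≥500 ft from school — not met.
(iii) primary residence — not satisfied.
So (a) is not satisfied (F OR F OR F).
(i) prior license ≥ 5 yr — not met.
(ii) food handler cert. — holds.
(b): F OR T → true.
(1) = F AND T = false.
(a) no code violations — met.
(b) no complaint in 6 mo. — not met.
So (2) is not satisfied (T AND F).
Overall = F OR F = false.

No — denied.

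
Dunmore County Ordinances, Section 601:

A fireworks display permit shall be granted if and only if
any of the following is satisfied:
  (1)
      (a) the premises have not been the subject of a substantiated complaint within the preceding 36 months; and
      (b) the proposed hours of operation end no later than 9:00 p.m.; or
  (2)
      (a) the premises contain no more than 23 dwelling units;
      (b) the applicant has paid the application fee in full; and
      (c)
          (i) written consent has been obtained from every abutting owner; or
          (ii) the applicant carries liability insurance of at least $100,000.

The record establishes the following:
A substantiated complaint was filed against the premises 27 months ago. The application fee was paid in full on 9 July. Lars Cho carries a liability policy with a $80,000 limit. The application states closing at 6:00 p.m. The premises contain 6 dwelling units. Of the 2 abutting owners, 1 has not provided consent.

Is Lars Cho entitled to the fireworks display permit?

(a) no complaint in 36 mo. — not satisfied.
(b) closes by 9 p.m. — satisfied.
(1): F AND T → false.
(a) ≤ 23 units — satisfied.
(b) fee paid — holds.
(i) all abutters consent — not satisfied.
(ii) insurance ≥ $100,000 — not satisfied.
(c): F OR F → false.
So (2) is not satisfied (T AND T AND F).
So Overall is not satisfied (F OR F).

No — denied.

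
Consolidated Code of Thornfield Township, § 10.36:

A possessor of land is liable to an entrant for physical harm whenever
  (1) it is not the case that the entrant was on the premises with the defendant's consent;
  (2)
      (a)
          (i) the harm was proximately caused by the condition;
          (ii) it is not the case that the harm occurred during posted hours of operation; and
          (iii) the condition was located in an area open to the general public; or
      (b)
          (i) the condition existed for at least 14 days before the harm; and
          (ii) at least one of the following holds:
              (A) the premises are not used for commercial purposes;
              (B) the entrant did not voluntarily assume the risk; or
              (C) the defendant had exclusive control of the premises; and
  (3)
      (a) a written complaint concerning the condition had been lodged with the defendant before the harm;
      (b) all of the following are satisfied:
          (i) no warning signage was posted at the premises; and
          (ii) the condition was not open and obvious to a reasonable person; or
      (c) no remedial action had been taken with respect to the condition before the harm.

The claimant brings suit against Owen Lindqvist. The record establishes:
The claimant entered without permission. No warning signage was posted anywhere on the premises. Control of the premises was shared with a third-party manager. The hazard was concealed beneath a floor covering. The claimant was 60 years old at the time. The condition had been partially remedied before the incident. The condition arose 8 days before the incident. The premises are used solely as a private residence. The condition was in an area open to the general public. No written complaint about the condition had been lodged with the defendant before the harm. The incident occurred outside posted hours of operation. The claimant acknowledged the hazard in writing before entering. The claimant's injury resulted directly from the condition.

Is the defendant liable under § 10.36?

(1) not (consent to enter) — met.
(i) proximate cause — met.
(ii) not (during posted hours) — holds.
(iii) public area — satisfied.
So (a) is satisfied (T AND T AND T).
(i) condition ≥14 days old — not met.
(A) not (commercial use) — met.
(B) no assumed risk — not satisfied.
(C) exclusive control — not met.
So (ii) is satisfied (T OR F OR F).
(b) = F AND T = false.
So (2) is satisfied (T OR F).
(a) complaint lodged — not met.
(i) no signage posted — holds.
(ii) not open/obvious — holds.
So (b) is satisfied (T AND T).
(c) no remedial action — fails.
(3) = F OR T OR F = true.
Overall = T AND T AND T = true.

Yes — liable.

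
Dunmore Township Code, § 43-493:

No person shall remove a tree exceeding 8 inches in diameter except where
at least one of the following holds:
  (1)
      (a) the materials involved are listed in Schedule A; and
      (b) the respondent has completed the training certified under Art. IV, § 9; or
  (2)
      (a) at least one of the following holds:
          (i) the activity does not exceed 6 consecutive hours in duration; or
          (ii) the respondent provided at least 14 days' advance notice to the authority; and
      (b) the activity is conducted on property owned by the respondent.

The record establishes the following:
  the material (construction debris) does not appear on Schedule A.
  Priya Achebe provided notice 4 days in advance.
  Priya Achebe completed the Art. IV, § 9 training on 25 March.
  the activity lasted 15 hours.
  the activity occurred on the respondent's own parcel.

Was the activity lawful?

(a) Schedule A material — not met.
(b) training certified — holds.
(1): F AND T → false.
(i) ≤ 6 hrs duration — fails.
(ii) ≥14 days' notice — not satisfied.
(a) = F OR F = false.
(b) own property — met.
So (2) is not satisfied (F AND T).
Overall = F OR F = false.

No — unlawful.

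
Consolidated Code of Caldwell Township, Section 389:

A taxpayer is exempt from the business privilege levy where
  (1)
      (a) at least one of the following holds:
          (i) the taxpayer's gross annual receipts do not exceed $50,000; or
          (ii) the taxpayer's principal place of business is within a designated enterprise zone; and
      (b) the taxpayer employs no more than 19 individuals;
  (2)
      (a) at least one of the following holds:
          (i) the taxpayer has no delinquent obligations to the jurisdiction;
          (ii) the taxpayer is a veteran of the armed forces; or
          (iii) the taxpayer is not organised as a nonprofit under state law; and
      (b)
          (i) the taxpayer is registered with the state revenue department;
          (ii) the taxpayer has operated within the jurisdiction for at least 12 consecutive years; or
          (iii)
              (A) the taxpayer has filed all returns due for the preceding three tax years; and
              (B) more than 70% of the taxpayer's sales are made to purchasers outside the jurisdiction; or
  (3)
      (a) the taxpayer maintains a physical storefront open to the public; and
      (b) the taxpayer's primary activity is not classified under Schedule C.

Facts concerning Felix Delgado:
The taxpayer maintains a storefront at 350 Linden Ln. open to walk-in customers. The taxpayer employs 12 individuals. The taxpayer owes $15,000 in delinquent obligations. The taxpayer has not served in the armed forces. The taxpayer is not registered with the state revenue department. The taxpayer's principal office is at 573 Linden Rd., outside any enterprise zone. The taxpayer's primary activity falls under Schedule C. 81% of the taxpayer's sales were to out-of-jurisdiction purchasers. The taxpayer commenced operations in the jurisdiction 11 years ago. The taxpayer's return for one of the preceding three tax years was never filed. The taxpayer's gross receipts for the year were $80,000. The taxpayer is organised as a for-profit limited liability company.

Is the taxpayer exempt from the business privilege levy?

(i) receipts ≤ $50,000 — not satisfied.
(ii) in enterprise zone — not satisfied.
So (a) is not satisfied (F OR F).
(b) ≤ 19 employees — satisfied.
(1): F AND T → false.
(i) no delinquency — fails.
(ii) veteran — not met.
(iii) not (nonprofit) — holds.
(a): F OR F OR T → true.
(i) state-registered — fails.
(ii) ≥ 12 yrs in jurisdiction — not met.
(A) returns current — fails.
(B) >70% out-of-jur. sales — satisfied.
(iii) = F AND T = false.
So (b) is not satisfied (F OR F OR F).
(2): T AND F → false.
(a) has storefront — met.
(b) not (Schedule C activity) — fails.
(3): T AND F → false.
So Overall is not satisfied (F OR F OR F).

No — not exempt.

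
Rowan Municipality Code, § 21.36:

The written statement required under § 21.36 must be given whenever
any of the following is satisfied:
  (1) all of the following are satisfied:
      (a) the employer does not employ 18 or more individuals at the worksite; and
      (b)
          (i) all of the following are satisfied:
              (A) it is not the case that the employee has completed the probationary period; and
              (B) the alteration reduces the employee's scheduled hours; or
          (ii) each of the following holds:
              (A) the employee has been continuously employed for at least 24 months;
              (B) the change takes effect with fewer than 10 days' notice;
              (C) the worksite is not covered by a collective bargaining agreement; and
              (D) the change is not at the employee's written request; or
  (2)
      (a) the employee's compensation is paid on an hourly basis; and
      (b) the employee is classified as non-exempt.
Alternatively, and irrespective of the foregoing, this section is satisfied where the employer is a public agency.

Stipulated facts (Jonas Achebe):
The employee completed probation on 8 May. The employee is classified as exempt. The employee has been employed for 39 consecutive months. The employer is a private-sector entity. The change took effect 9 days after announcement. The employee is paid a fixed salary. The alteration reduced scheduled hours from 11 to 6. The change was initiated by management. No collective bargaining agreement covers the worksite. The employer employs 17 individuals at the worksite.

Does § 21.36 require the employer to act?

Yes — required.

(a) not (≥ 18 at site) — satisfied.
(A) not (past probation) — not satisfied.
(B) hours reduced — met.
So (i) is not satisfied (F AND T).
(A) tenure ≥ 24 mo. — holds.
(B) < 10 days' notice — holds.
(C) no CBA — holds.
(D) not employee-requested — satisfied.
(ii): T AND T AND T AND T → true.
(b): F OR T → true.
So (1) is satisfied (T AND T).
(a) hourly-paid — fails.
(b) non-exempt — fails.
So (2) is not satisfied (F AND F).
Overall = T OR F = true.
Exception (public agency) — not satisfied.
Result: main true OR exception false → true.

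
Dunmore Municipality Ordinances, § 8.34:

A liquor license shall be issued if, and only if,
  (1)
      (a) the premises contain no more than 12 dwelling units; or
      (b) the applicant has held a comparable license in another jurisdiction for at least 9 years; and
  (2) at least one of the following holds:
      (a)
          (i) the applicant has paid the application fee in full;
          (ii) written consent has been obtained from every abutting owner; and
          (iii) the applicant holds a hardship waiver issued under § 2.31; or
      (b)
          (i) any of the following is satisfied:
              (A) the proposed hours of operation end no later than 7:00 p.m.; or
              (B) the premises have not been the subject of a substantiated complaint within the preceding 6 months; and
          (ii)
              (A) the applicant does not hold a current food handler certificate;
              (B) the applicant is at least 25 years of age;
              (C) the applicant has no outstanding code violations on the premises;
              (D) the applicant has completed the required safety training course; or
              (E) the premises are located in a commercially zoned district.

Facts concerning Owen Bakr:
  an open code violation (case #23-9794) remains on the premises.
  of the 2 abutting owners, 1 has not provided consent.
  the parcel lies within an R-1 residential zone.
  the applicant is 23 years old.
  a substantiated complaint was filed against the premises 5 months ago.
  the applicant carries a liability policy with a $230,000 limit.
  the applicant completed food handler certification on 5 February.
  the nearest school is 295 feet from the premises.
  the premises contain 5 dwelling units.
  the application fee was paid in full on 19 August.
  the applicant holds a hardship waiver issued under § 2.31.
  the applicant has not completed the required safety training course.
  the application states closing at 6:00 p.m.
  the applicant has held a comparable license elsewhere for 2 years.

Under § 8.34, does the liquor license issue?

No — denied.

(a) ≤ 12 units — holds.
(b) prior license ≥ 9 yr — not satisfied.
So (1) is satisfied (T OR F).
(i) fee paid — met.
(ii) all abutters consent — not met.
(iii) hardship waiver — holds.
So (a) is not satisfied (T AND F AND T).
(A) closes by 7 p.m. — met.
(B) no complaint in 6 mo. — not satisfied.
So (i) is satisfied (T OR F).
(A) not (food handler cert.) — not met.
(B) age ≥ 25 — fails.
(C) no code violations — not satisfied.
(D) safety training — not satisfied.
(E) commercially zoned — not met.
So (ii) is not satisfied (F OR F OR F OR F OR F).
(b) = T AND F = false.
(2): F OR F → false.
Overall = T AND F = false.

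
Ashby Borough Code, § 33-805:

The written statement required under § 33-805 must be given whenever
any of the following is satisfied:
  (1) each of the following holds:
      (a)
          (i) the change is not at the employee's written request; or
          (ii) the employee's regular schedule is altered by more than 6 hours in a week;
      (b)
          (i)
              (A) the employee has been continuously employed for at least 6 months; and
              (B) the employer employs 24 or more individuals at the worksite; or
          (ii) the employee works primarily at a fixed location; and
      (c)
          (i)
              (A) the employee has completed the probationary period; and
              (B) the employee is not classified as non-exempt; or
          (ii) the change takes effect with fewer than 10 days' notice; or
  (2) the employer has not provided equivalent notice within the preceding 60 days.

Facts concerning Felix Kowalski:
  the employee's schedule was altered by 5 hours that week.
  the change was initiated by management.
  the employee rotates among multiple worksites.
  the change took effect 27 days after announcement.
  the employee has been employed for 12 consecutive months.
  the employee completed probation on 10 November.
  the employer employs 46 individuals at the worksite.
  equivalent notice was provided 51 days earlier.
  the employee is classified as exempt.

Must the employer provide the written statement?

(i) not employee-requested — met.
(ii) schedule shift > 6h — fails.
So (a) is satisfied (T OR F).
(A) tenure ≥ 6 mo. — holds.
(B) ≥ 24 at site — met.
(i) = T AND T = true.
(ii) fixed location — not met.
So (b) is satisfied (T OR F).
(A) past probation — holds.
(B) not (non-exempt) — met.
So (i) is satisfied (T AND T).
(ii) < 10 days' notice — not satisfied.
(c) = T OR F = true.
(1): T AND T AND T → true.
(2) no recent notice — not satisfied.
Overall = T OR F = true.

Yes — required.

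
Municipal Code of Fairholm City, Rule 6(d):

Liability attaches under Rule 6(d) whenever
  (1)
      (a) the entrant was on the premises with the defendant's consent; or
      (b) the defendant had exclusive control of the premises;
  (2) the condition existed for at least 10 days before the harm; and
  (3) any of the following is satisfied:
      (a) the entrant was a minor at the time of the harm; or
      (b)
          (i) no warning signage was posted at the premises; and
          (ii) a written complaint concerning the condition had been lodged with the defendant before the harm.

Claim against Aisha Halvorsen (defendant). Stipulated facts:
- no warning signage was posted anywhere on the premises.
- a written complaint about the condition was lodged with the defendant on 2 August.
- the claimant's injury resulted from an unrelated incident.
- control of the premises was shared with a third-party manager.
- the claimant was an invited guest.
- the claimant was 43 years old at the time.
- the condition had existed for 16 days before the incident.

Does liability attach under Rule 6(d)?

Yes — liable.

(a) consent to enter — met.
(b) exclusive control — not met.
(1) = T OR F = true.
(2) condition ≥10 days old — holds.
(a) entrant a minor — not met.
(i) no signage posted — met.
(ii) complaint lodged — met.
So (b) is satisfied (T AND T).
So (3) is satisfied (F OR T).
So Overall is satisfied (T AND T AND T).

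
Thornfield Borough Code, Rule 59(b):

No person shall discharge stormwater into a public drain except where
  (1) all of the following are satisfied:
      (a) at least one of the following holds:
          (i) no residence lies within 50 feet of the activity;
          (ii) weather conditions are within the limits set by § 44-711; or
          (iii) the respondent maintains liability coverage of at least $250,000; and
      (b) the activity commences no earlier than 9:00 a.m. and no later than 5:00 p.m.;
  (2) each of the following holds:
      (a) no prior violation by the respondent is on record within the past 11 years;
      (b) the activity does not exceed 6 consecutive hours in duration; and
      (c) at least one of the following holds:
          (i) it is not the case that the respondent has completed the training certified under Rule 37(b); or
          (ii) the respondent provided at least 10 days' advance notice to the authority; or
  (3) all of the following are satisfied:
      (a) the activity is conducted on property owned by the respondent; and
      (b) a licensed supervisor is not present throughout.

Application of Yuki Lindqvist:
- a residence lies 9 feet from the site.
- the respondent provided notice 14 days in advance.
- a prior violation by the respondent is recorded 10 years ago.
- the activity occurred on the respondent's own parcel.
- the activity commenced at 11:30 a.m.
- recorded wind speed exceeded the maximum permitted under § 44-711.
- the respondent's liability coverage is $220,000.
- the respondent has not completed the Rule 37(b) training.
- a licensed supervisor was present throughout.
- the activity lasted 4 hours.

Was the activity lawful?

(i) no residence in 50 ft — fails.
(ii) weather ok — fails.
(iii) coverage ≥ $250,000 — not satisfied.
(a): F OR F OR F → false.
(b) start within hours — met.
(1) = F AND T = false.
(a) no prior violation — not met.
(b) ≤ 6 hrs duration — satisfied.
(i) not (training certified) — met.
(ii) ≥10 days' notice — holds.
(c) = T OR T = true.
(2) = F AND T AND T = false.
(a) own property — holds.
(b) not (supervisor present) — fails.
So (3) is not satisfied (T AND F).
Overall: F OR F OR F → false.

No — unlawful.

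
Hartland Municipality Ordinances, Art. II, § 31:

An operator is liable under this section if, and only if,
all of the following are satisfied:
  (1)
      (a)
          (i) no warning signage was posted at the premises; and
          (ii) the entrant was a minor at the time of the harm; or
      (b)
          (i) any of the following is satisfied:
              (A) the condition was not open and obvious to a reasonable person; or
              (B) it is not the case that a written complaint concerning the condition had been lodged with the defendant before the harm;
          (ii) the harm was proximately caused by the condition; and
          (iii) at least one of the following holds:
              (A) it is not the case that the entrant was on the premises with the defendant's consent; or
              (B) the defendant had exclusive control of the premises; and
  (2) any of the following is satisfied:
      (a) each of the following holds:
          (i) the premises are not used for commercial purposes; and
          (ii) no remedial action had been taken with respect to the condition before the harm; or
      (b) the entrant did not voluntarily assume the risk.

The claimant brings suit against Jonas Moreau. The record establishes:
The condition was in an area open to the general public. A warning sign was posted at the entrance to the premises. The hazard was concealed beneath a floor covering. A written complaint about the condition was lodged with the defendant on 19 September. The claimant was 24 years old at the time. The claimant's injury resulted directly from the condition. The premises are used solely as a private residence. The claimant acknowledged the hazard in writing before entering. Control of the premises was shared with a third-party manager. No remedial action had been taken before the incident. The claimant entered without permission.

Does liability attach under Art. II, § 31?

Yes — liable.

(i) no signage posted — fails.
(ii) entrant a minor — fails.
(a) = F AND F = false.
(A) not open/obvious — satisfied.
(B) not (complaint lodged) — not satisfied.
(i): T OR F → true.
(ii) proximate cause — satisfied.
(A) not (consent to enter) — met.
(B) exclusive control — not satisfied.
(iii) = T OR F = true.
(b) = T AND T AND T = true.
(1): F OR T → true.
(i) not (commercial use) — holds.
(ii) no remedial action — satisfied.
So (a) is satisfied (T AND T).
(b) no assumed risk — not satisfied.
So (2) is satisfied (T OR F).
So Overall is satisfied (T AND T).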